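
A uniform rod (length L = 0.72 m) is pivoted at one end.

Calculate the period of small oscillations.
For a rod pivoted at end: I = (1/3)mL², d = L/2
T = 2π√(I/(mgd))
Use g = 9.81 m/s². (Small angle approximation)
I/m = (1/3)L² = 0.1728 m²; d = L/2 = 0.36 m
T = 2π√(I/(mgd)) = 2π√(0.1728/(9.81×0.36)) = 1.39 s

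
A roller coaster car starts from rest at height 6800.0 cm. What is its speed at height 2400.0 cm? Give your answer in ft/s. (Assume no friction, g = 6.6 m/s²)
mgh₁ = ½mv₂² + mgh₂ → v₂ = √(2g(h₁−h₂)) = √(2×6.6×(68−24)) = 24.1 m/s = 79.07 ft/s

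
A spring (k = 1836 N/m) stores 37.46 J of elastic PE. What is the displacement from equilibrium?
PE = ½kx² → x = √(2PE/k) = √(2×37.46/1836) = 0.202 m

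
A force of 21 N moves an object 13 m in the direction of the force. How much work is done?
W = Fd = 21×13 = 273.0 J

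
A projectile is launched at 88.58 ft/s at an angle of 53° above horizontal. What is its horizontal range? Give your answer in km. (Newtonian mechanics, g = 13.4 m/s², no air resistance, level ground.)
R = v₀² sin(2θ) / g (with unit conversion) = 0.05229 km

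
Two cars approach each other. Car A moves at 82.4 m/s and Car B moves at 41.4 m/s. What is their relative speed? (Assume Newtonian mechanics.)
v_rel = v_A + v_B = 82.4 + 41.4 = 123.8 m/s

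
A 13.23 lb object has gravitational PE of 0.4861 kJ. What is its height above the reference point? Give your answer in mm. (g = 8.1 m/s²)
PE = mgh → h = PE/(mg) = 486.1 J / (6.001 kg × 8.1 m/s²) = 10 m = 10000.0 mm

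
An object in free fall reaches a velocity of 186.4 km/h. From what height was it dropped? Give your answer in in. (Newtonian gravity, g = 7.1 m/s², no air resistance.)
h = v²/(2g) (with unit conversion) = 7433.0 in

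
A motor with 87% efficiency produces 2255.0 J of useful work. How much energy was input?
W_in = W_out/η = 2255.0/0.87 = 2592.0 J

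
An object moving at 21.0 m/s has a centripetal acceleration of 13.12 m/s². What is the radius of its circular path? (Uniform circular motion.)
r = v²/a_c = 21.0²/13.12 = 33.61 m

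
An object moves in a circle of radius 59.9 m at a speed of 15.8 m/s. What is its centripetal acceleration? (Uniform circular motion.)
a_c = v²/r = 15.8²/59.9 = 249.64/59.9 = 4.17 m/s²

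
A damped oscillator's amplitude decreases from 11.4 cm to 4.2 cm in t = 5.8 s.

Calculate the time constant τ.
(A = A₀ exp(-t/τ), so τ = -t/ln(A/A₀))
A/A₀ = 4.2/11.4 = 0.3684; ln(A/A₀) = -0.9985
τ = −t/ln(A/A₀) = −5.8/-0.9985 = 5.809 s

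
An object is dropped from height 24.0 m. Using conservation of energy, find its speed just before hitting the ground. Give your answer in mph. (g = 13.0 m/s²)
mgh = ½mv² → v = √(2gh) = √(2×13.0×24) = 24.98 m/s = 55.88 mph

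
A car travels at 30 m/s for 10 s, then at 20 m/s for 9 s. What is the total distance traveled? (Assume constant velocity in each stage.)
d₁ = v₁t₁ = 30 × 10 = 300 m
d₂ = v₂t₂ = 20 × 9 = 180 m
d_total = 300 + 180 = 480 m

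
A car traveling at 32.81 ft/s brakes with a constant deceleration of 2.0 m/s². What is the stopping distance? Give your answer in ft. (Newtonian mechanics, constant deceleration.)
d = v₀² / (2a) (with unit conversion) = 82.03 ft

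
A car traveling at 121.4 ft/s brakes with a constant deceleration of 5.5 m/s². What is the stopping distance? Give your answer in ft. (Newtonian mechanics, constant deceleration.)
d = v₀² / (2a) (with unit conversion) = 408.4 ft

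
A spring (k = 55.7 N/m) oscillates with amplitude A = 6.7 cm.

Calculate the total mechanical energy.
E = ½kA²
E = ½kA² = ½×55.7×(0.067)² = 0.125 J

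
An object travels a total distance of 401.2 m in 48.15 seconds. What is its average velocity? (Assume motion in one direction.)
v_avg = Δd / Δt = 401.2 / 48.15 = 8.33 m/s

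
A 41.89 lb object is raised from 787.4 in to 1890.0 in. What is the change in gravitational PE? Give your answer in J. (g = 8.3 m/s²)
ΔPE = mg(h₂ − h₁) = 19 kg × 8.3 m/s² × (48.01 − 20) m = 4417 J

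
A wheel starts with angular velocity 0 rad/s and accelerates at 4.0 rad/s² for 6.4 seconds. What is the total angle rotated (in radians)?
θ = ω₀t + ½αt² = 0×6.4 + ½×4.0×6.4² = 81.92 rad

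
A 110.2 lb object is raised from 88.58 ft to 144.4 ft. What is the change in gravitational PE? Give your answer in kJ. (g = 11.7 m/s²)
ΔPE = mg(h₂ − h₁) = 49.99 kg × 11.7 m/s² × (44.01 − 27) m = 9950 J = 9.95 kJ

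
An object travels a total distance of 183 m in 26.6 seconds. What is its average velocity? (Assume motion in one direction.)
v_avg = Δd / Δt = 183 / 26.6 = 6.88 m/s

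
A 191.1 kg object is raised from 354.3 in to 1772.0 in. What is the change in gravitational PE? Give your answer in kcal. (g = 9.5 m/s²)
ΔPE = mg(h₂ − h₁) = 191.1 kg × 9.5 m/s² × (45.01 − 8.999) m = 6.537e+04 J = 15.62 kcal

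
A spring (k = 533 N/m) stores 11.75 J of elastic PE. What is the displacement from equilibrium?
PE = ½kx² → x = √(2PE/k) = √(2×11.75/533) = 0.21 m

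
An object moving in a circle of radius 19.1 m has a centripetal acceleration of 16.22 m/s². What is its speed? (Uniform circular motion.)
v = √(a_c × r) = √(16.22 × 19.1) = 17.6 m/s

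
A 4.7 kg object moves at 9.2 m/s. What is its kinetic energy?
KE = ½mv² = ½×4.7×9.2² = 198.904 J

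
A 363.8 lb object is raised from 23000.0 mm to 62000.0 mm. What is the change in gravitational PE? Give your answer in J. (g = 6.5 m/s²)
ΔPE = mg(h₂ − h₁) = 165 kg × 6.5 m/s² × (62 − 23) m = 4.183e+04 J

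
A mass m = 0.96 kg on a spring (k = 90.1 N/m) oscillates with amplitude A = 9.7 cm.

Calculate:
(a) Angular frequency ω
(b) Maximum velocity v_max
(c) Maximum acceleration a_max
ω = √(k/m) = √(90.1/0.96) = 9.688 rad/s
v_max = ωA = 9.688×0.097 = 0.9397 m/s
a_max = ω²A = 9.688²×0.097 = 9.104 m/s²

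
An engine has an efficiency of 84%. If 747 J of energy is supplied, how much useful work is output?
W_out = η × W_in = 0.84 × 747 = 627.48 J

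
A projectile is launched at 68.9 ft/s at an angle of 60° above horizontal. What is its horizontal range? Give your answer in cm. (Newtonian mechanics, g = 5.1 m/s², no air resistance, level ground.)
R = v₀² sin(2θ) / g (with unit conversion) = 7489.0 cm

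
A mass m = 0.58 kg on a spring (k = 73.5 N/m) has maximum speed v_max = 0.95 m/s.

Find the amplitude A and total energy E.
½mv²_max = ½kA² → A = v_max√(m/k) = 0.95×√(0.58/73.5) = 0.08439 m = 8.439 cm
E = ½mv²_max = ½×0.58×0.95² = 0.2617 J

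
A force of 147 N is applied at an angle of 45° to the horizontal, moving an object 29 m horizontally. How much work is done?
W = Fd cosθ = 147×29×cos(45°) = 3014.4 J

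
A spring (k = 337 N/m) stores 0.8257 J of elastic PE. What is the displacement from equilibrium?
PE = ½kx² → x = √(2PE/k) = √(2×0.8257/337) = 0.07 m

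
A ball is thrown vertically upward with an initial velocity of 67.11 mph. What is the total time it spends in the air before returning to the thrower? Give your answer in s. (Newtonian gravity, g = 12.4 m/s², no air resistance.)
t_total = 2v₀/g (with unit conversion) = 4.839 s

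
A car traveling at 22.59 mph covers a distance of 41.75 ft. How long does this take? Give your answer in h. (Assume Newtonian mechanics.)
t = d/v (with unit conversion) = 0.00035 h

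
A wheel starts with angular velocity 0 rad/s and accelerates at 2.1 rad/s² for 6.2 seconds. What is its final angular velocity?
ω = ω₀ + αt = 0 + 2.1 × 6.2 = 13.02 rad/s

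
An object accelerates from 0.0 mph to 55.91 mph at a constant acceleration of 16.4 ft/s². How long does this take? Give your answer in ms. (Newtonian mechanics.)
t = (v - v₀)/a (with unit conversion) = 5000.0 ms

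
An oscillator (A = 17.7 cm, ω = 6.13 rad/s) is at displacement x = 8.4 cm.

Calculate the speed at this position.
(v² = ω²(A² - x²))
v = ω√(A² − x²) = 6.13×√(0.177² − 0.084²) = 0.955 m/s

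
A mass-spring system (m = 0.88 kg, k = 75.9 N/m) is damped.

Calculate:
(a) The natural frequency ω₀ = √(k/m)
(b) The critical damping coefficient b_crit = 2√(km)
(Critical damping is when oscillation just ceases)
ω₀ = √(k/m) = √(75.9/0.88) = 9.287 rad/s
b_crit = 2√(km) = 2√(75.9×0.88) = 16.35 kg/s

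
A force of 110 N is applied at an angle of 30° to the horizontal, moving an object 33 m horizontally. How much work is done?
W = Fd cosθ = 110×33×cos(30°) = 3143.7 J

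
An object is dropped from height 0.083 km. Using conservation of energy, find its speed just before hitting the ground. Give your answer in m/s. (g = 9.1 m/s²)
mgh = ½mv² → v = √(2gh) = √(2×9.1×83) = 38.87 m/s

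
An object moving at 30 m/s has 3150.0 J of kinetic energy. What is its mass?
KE = ½mv² → m = 2KE/v² = 2×3150.0/30² = 7.0 kg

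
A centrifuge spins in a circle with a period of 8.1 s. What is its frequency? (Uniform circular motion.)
f = 1/T = 1/8.1 = 0.1235 Hz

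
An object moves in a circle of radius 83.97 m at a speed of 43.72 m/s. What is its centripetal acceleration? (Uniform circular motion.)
a_c = v²/r = 43.72²/83.97 = 1911.44/83.97 = 22.76 m/s²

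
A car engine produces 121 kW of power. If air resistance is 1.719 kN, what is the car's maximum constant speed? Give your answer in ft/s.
P = Fv → v = P/F = 121000 W / 1719 N = 70.39 m/s = 230.9 ft/s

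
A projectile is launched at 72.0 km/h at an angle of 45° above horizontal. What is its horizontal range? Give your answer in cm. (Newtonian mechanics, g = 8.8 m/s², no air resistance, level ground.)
R = v₀² sin(2θ) / g (with unit conversion) = 4545.0 cm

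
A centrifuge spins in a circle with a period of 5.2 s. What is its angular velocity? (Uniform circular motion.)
ω = 2π/T = 2π/5.2 = 1.2083 rad/s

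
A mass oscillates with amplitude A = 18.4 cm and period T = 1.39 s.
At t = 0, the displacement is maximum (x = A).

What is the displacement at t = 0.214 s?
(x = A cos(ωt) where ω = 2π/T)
ω = 2π/T = 2π/1.39 = 4.52 rad/s
x = A cos(ωt) = 18.4×cos(4.52×0.214) = 10.44 cm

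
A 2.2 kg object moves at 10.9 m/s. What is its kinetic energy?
KE = ½mv² = ½×2.2×10.9² = 130.691 J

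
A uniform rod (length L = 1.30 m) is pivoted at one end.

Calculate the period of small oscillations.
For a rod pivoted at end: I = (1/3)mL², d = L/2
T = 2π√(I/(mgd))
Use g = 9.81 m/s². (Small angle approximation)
I/m = (1/3)L² = 0.5633 m²; d = L/2 = 0.65 m
T = 2π√(I/(mgd)) = 2π√(0.5633/(9.81×0.65)) = 1.868 s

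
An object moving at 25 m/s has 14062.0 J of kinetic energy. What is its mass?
KE = ½mv² → m = 2KE/v² = 2×14062.0/25² = 45.0 kg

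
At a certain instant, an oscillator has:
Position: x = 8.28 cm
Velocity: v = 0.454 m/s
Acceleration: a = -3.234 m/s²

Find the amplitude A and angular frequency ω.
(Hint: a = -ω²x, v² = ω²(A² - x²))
a = −ω²x → ω = √(|a|/x) = √(3.234/0.0828) = 6.25 rad/s
v² = ω²(A² − x²) → A = √(x² + v²/ω²) = √(0.0828² + 0.454²/6.25²) = 0.1101 m = 11.01 cm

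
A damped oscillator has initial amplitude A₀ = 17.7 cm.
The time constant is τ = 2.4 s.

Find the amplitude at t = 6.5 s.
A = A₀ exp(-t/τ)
A = A₀ exp(−t/τ) = 17.7×exp(−6.5/2.4) = 1.18 cm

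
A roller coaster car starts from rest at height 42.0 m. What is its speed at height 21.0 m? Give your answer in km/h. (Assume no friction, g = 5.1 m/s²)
mgh₁ = ½mv₂² + mgh₂ → v₂ = √(2g(h₁−h₂)) = √(2×5.1×(42−21)) = 14.64 m/s = 52.69 km/h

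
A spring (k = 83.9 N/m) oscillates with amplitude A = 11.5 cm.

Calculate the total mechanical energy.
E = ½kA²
E = ½kA² = ½×83.9×(0.115)² = 0.5548 J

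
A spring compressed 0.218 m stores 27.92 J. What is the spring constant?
PE = ½kx² → k = 2PE/x² = 2×27.92/0.218² = 1175.0 N/m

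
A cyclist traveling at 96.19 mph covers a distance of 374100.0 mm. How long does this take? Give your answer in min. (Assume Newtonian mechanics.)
t = d/v (with unit conversion) = 0.145 min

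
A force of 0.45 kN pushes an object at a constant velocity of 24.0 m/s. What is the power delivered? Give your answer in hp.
P = Fv = 450 N × 24 m/s = 1.08e+04 W = 14.48 hp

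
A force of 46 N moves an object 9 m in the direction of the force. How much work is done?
W = Fd = 46×9 = 414.0 J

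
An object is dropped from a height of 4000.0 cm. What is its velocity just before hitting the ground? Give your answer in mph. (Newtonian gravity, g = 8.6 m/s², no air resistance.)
v = √(2gh) (with unit conversion) = 58.67 mph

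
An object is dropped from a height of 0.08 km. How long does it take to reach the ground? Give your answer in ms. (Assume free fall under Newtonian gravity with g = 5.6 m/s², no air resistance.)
t = √(2h/g) (with unit conversion) = 5345.0 ms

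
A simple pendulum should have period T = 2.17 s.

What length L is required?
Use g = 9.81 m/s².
T = 2π√(L/g) → L = g(T/2π)² = 9.81×(2.17/2π)² = 1.17 m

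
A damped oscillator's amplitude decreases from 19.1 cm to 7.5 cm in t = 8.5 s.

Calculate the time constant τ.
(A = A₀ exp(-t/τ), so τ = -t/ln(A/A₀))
A/A₀ = 7.5/19.1 = 0.3927; ln(A/A₀) = -0.9348
τ = −t/ln(A/A₀) = −8.5/-0.9348 = 9.093 s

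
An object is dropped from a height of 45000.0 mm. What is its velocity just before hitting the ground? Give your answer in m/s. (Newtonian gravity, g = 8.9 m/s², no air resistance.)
v = √(2gh) (with unit conversion) = 28.3 m/s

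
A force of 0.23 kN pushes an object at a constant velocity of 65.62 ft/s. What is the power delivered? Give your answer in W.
P = Fv = 230 N × 20 m/s = 4600 W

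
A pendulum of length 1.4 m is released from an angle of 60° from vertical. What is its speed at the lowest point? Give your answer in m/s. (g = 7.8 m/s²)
h = L(1 − cosθ) = 1.4×(1 − cos60°) = 0.7 m
v = √(2gh) = √(2×7.8×0.7) = 3.305 m/s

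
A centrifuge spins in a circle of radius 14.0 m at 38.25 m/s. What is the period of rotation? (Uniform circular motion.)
T = 2πr/v = 2π×14.0/38.25 = 2.3 s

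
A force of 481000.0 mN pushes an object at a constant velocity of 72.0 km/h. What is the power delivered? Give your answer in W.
P = Fv = 481 N × 20 m/s = 9620 W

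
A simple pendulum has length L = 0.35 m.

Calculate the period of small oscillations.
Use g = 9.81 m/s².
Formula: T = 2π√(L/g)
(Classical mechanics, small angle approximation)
T = 2π√(L/g) = 2π√(0.35/9.81) = 1.187 s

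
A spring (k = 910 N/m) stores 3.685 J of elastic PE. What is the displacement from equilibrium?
PE = ½kx² → x = √(2PE/k) = √(2×3.685/910) = 0.08999 m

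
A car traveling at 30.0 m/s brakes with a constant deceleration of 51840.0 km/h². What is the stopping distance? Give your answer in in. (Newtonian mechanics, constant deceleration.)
d = v₀² / (2a) (with unit conversion) = 4429.0 in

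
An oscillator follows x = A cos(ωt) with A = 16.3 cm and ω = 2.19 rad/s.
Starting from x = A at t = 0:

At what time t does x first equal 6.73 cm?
cos(ωt) = x/A = 6.73/16.3 = 0.4129
ωt = arccos(0.4129) = 1.145 rad
t = 1.145/2.19 = 0.5229 s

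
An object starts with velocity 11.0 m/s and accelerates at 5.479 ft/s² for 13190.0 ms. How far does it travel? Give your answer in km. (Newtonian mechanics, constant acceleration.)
d = v₀t + ½at² (with unit conversion) = 0.2904 km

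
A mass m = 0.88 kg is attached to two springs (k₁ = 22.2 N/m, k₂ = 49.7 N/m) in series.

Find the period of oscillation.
k_eq = k₁k₂/(k₁+k₂) = 15.35 N/m
T = 2π√(m/k_eq) = 2π√(0.88/15.35) = 1.505 s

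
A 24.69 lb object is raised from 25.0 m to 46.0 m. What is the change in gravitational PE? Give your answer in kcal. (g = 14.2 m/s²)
ΔPE = mg(h₂ − h₁) = 11.2 kg × 14.2 m/s² × (46 − 25) m = 3340 J = 0.7982 kcal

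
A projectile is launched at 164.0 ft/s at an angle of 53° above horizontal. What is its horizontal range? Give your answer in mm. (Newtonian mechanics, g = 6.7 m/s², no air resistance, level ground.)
R = v₀² sin(2θ) / g (with unit conversion) = 358500.0 mm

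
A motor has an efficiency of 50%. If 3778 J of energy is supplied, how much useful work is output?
W_out = η × W_in = 0.5 × 3778 = 1889.0 J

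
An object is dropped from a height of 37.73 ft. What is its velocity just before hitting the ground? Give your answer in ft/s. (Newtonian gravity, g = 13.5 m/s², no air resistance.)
v = √(2gh) (with unit conversion) = 57.81 ft/s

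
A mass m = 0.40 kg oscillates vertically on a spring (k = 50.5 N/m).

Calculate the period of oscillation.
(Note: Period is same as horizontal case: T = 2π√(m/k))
T = 2π√(m/k) = 2π√(0.4/50.5) = 0.5592 s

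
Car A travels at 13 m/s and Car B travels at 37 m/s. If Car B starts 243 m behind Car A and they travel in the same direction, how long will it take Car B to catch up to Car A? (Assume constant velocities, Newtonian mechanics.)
Relative speed: v_rel = 37 - 13 = 24 m/s
Time to catch: t = d₀/v_rel = 243/24 = 10.12 s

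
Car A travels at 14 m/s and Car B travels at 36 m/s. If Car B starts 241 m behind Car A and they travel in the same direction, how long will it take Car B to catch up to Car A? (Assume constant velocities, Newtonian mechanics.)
Relative speed: v_rel = 36 - 14 = 22 m/s
Time to catch: t = d₀/v_rel = 241/22 = 10.95 s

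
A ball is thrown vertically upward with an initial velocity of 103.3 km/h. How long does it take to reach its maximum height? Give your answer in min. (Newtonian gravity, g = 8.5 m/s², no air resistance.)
t_up = v₀/g (with unit conversion) = 0.05626 min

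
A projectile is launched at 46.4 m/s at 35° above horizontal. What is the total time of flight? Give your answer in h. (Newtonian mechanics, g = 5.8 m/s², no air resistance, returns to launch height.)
T = 2v₀sin(θ)/g (with unit conversion) = 0.002549 h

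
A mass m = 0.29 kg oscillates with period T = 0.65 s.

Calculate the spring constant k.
T = 2π√(m/k) → k = m(2π/T)² = 0.29×(2π/0.65)² = 27.1 N/m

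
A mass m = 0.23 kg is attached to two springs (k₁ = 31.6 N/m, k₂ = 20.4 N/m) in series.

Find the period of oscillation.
k_eq = k₁k₂/(k₁+k₂) = 12.4 N/m
T = 2π√(m/k_eq) = 2π√(0.23/12.4) = 0.8558 s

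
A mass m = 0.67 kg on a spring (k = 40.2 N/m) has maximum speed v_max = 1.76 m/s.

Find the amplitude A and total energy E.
½mv²_max = ½kA² → A = v_max√(m/k) = 1.76×√(0.67/40.2) = 0.2272 m = 22.72 cm
E = ½mv²_max = ½×0.67×1.76² = 1.038 J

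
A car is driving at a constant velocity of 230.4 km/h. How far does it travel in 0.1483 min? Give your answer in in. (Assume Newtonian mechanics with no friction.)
d = vt (with unit conversion) = 22420.0 in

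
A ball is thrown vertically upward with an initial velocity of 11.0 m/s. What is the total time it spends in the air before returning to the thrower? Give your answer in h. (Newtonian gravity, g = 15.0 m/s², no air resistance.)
t_total = 2v₀/g (with unit conversion) = 0.0004074 h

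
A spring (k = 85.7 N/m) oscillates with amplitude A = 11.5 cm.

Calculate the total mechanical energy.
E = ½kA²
E = ½kA² = ½×85.7×(0.115)² = 0.5667 J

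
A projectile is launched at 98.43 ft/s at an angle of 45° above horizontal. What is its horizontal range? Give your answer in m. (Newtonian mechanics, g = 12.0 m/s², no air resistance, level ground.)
R = v₀² sin(2θ) / g (with unit conversion) = 75.01 m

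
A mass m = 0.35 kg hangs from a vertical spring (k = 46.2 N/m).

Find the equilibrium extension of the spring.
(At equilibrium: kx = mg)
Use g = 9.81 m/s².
x_eq = mg/k = 0.35×9.81/46.2 = 0.07432 m = 7.432 cm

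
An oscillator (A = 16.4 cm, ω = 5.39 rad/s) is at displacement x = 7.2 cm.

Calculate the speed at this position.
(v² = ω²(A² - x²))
v = ω√(A² − x²) = 5.39×√(0.164² − 0.072²) = 0.7942 m/s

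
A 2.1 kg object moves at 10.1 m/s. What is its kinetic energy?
KE = ½mv² = ½×2.1×10.1² = 107.1105 J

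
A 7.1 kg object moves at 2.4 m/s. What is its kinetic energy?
KE = ½mv² = ½×7.1×2.4² = 20.448 J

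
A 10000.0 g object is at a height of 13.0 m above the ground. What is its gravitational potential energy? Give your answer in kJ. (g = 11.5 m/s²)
PE = mgh = 10 kg × 11.5 m/s² × 13 m = 1495 J = 1.495 kJ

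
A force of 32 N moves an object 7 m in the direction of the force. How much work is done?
W = Fd = 32×7 = 224.0 J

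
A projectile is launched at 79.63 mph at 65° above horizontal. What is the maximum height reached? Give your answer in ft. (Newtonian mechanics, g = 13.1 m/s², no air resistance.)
H = v₀²sin²(θ)/(2g) (with unit conversion) = 130.3 ft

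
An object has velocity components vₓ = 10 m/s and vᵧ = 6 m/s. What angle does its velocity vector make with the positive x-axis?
θ = arctan(vᵧ/vₓ) = arctan(6/10) = 30.96°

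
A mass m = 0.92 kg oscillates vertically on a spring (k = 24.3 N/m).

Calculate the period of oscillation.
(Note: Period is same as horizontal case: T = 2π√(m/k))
T = 2π√(m/k) = 2π√(0.92/24.3) = 1.223 s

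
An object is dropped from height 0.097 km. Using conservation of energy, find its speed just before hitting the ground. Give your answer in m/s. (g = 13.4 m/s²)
mgh = ½mv² → v = √(2gh) = √(2×13.4×97) = 50.99 m/s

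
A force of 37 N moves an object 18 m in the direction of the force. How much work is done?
W = Fd = 37×18 = 666.0 J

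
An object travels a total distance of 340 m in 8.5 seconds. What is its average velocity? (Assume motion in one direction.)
v_avg = Δd / Δt = 340 / 8.5 = 40.0 m/s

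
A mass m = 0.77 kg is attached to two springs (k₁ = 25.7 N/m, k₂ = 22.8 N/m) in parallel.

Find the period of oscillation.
k_eq = k₁+k₂ = 48.5 N/m
T = 2π√(m/k_eq) = 2π√(0.77/48.5) = 0.7917 s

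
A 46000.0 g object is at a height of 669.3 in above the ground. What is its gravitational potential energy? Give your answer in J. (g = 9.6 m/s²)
PE = mgh = 46 kg × 9.6 m/s² × 17 m = 7507 J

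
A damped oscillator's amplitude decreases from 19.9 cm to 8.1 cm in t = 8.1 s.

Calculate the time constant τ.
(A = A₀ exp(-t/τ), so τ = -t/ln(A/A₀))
A/A₀ = 8.1/19.9 = 0.407; ln(A/A₀) = -0.8989
τ = −t/ln(A/A₀) = −8.1/-0.8989 = 9.011 s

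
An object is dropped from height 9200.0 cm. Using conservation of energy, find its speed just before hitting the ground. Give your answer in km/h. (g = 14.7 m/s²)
mgh = ½mv² → v = √(2gh) = √(2×14.7×92) = 52.01 m/s = 187.2 km/h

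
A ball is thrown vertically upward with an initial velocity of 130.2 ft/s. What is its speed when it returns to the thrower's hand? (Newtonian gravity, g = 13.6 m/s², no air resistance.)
By conservation of energy, the ball returns at the same speed = 130.2 ft/s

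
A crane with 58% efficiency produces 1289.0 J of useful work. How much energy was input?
W_in = W_out/η = 1289.0/0.58 = 2222.4 J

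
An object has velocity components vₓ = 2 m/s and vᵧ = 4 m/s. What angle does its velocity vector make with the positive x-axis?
θ = arctan(vᵧ/vₓ) = arctan(4/2) = 63.43°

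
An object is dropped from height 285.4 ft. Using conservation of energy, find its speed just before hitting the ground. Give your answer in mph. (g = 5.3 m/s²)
mgh = ½mv² → v = √(2gh) = √(2×5.3×86.99) = 30.37 m/s = 67.93 mph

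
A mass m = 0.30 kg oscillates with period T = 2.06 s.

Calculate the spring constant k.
T = 2π√(m/k) → k = m(2π/T)² = 0.3×(2π/2.06)² = 2.791 N/m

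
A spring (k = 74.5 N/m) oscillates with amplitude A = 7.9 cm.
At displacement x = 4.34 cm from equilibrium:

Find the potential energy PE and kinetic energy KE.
E_total = ½kA² = ½×74.5×(0.079)² = 0.2325 J
PE = ½kx² = ½×74.5×(0.0434)² = 0.07016 J
KE = E_total − PE = 0.1623 J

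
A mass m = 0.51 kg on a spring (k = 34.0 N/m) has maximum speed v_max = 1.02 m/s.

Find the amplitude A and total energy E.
½mv²_max = ½kA² → A = v_max√(m/k) = 1.02×√(0.51/34.0) = 0.1249 m = 12.49 cm
E = ½mv²_max = ½×0.51×1.02² = 0.2653 J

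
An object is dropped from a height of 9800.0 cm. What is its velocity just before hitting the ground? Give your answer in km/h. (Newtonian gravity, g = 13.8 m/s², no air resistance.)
v = √(2gh) (with unit conversion) = 187.2 km/h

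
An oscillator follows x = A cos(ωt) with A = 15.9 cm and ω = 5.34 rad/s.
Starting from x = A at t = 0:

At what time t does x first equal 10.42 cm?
cos(ωt) = x/A = 10.42/15.9 = 0.6553
ωt = arccos(0.6553) = 0.8562 rad
t = 0.8562/5.34 = 0.1603 s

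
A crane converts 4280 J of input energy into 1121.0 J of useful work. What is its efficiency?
η = W_out/W_in = 1121.0/4280 = 0.2619 = 26.19%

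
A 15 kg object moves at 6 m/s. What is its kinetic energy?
KE = ½mv² = ½×15×6² = 270.0 J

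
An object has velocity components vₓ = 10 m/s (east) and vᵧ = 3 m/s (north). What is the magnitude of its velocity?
|v| = √(vₓ² + vᵧ²) = √(10² + 3²) = √(109) = 10.44 m/s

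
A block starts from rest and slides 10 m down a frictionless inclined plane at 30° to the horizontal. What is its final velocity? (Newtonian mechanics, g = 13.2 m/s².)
a = g sin(θ) = 13.2 × sin(30°) = 6.6 m/s²
v = √(2ad) = √(2 × 6.6 × 10) = 11.49 m/s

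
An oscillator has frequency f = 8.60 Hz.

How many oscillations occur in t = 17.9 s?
n = f×t = 8.6×17.9 = 153.9 oscillations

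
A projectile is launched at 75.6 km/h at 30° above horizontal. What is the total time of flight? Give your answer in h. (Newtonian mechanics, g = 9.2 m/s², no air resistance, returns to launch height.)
T = 2v₀sin(θ)/g (with unit conversion) = 0.0006341 h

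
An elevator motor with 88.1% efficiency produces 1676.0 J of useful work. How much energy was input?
W_in = W_out/η = 1676.0/0.881 = 1902.4 J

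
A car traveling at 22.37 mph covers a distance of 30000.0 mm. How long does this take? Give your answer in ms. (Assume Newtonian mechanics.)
t = d/v (with unit conversion) = 3000.0 ms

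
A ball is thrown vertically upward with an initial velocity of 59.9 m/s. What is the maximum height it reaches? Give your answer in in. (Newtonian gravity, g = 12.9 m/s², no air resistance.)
h_max = v₀²/(2g) (with unit conversion) = 5475.0 in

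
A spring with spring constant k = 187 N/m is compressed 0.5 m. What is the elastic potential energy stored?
PE = ½kx² = ½×187×0.5² = 23.38 J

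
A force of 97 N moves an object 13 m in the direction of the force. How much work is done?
W = Fd = 97×13 = 1261.0 J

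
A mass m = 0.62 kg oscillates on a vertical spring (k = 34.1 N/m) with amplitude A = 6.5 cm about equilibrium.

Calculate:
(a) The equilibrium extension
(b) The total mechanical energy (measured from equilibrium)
x_eq = mg/k = 0.62×9.81/34.1 = 0.1784 m = 17.84 cm
E = ½kA² = ½×34.1×(0.065)² = 0.07204 J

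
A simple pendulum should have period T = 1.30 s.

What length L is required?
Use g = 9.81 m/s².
T = 2π√(L/g) → L = g(T/2π)² = 9.81×(1.3/2π)² = 0.4199 m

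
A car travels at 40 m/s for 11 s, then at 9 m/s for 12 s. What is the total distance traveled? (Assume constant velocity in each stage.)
d₁ = v₁t₁ = 40 × 11 = 440 m
d₂ = v₂t₂ = 9 × 12 = 108 m
d_total = 440 + 108 = 548 m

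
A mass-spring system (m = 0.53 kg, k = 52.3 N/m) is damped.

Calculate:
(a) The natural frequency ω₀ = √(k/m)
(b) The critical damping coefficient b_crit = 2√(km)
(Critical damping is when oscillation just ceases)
ω₀ = √(k/m) = √(52.3/0.53) = 9.934 rad/s
b_crit = 2√(km) = 2√(52.3×0.53) = 10.53 kg/s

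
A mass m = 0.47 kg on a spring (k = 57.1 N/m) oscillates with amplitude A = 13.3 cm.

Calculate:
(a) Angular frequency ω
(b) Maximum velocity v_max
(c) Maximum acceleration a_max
ω = √(k/m) = √(57.1/0.47) = 11.02 rad/s
v_max = ωA = 11.02×0.133 = 1.466 m/s
a_max = ω²A = 11.02²×0.133 = 16.16 m/s²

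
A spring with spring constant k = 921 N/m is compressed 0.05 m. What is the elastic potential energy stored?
PE = ½kx² = ½×921×0.05² = 1.151 J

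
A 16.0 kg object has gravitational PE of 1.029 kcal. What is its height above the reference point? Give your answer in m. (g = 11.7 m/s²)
PE = mgh → h = PE/(mg) = 4305 J / (16 kg × 11.7 m/s²) = 23 m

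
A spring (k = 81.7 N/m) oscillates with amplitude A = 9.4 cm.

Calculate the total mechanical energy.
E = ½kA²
E = ½kA² = ½×81.7×(0.094)² = 0.361 J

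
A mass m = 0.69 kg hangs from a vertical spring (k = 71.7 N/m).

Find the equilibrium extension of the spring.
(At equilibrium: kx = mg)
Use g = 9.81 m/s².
x_eq = mg/k = 0.69×9.81/71.7 = 0.09441 m = 9.441 cm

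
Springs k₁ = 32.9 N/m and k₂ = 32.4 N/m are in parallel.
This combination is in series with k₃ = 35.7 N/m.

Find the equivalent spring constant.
k₁₂ = k₁ + k₂ = 65.3 N/m (parallel)
1/k_eq = 1/k₁₂ + 1/k₃ → k_eq = 23.08 N/m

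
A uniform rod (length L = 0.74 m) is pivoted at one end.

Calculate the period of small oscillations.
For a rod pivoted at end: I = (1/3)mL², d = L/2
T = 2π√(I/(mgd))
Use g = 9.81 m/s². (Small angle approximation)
I/m = (1/3)L² = 0.1825 m²; d = L/2 = 0.37 m
T = 2π√(I/(mgd)) = 2π√(0.1825/(9.81×0.37)) = 1.409 s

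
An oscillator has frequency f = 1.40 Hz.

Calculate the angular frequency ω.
ω = 2πf = 2π×1.4 = 8.796 rad/s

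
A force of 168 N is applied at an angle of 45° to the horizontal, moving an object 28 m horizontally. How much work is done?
W = Fd cosθ = 168×28×cos(45°) = 3326.2 J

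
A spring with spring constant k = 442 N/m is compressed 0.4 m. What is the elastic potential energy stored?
PE = ½kx² = ½×442×0.4² = 35.36 J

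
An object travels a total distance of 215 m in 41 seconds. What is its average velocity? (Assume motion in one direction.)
v_avg = Δd / Δt = 215 / 41 = 5.24 m/s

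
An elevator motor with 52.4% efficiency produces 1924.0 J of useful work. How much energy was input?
W_in = W_out/η = 1924.0/0.524 = 3671.8 J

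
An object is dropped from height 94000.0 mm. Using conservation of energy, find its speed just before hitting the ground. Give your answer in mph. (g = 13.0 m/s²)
mgh = ½mv² → v = √(2gh) = √(2×13.0×94) = 49.44 m/s = 110.6 mph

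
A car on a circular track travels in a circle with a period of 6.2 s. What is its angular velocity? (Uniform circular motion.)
ω = 2π/T = 2π/6.2 = 1.0134 rad/s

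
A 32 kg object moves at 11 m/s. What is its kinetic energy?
KE = ½mv² = ½×32×11² = 1936.0 J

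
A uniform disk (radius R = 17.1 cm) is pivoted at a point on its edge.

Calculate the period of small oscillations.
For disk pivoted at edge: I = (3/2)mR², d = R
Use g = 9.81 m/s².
I/m = (3/2)R² = 0.04386 m²; d = R = 0.171 m
T = 2π√((3/2)R²/(gR)) = 2π√(3R/(2g)) = 1.016 s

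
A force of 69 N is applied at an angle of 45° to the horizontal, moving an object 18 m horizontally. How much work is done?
W = Fd cosθ = 69×18×cos(45°) = 878.23 J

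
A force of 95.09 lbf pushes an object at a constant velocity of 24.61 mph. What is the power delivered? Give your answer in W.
P = Fv = 423 N × 11 m/s = 4653 W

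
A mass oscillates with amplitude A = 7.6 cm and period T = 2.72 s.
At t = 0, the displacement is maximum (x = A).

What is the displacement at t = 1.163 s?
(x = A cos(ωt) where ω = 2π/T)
ω = 2π/T = 2π/2.72 = 2.31 rad/s
x = A cos(ωt) = 7.6×cos(2.31×1.163) = -6.827 cm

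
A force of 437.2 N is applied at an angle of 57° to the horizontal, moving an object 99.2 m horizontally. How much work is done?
W = Fd cosθ = 437.2×99.2×cos(57°) = 23621.0 J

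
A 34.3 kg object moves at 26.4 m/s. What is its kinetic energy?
KE = ½mv² = ½×34.3×26.4² = 11952.86 J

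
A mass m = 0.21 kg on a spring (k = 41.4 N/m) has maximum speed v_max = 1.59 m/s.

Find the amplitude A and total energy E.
½mv²_max = ½kA² → A = v_max√(m/k) = 1.59×√(0.21/41.4) = 0.1132 m = 11.32 cm
E = ½mv²_max = ½×0.21×1.59² = 0.2655 J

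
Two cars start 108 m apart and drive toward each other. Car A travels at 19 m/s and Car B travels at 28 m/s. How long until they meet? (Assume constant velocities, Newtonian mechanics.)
Combined speed: v_combined = 19 + 28 = 47 m/s
Time to meet: t = d/47 = 108/47 = 2.3 s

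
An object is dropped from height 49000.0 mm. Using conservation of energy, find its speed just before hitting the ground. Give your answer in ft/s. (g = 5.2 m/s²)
mgh = ½mv² → v = √(2gh) = √(2×5.2×49) = 22.57 m/s = 74.06 ft/s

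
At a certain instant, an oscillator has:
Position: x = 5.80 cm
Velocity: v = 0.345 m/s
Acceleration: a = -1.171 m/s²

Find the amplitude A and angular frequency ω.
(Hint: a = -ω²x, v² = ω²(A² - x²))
a = −ω²x → ω = √(|a|/x) = √(1.171/0.058) = 4.493 rad/s
v² = ω²(A² − x²) → A = √(x² + v²/ω²) = √(0.058² + 0.345²/4.493²) = 0.09623 m = 9.623 cm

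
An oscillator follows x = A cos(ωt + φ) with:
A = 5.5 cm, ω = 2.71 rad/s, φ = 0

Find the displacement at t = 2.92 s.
x = A cos(ωt + φ) = 5.5×cos(2.71×2.92 + 0) = -0.3255 cm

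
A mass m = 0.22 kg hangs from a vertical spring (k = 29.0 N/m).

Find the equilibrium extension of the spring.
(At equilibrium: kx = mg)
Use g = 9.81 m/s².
x_eq = mg/k = 0.22×9.81/29.0 = 0.07442 m = 7.442 cm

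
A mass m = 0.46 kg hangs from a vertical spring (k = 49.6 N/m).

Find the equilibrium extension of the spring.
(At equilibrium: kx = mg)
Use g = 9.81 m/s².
x_eq = mg/k = 0.46×9.81/49.6 = 0.09098 m = 9.098 cm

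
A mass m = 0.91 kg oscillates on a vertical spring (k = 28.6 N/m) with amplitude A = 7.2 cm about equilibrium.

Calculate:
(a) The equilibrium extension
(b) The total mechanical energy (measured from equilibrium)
x_eq = mg/k = 0.91×9.81/28.6 = 0.3121 m = 31.21 cm
E = ½kA² = ½×28.6×(0.072)² = 0.07413 J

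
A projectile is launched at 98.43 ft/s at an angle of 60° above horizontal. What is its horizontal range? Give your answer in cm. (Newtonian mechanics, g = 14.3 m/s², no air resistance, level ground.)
R = v₀² sin(2θ) / g (with unit conversion) = 5451.0 cm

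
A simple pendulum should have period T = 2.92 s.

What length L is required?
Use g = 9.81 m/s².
T = 2π√(L/g) → L = g(T/2π)² = 9.81×(2.92/2π)² = 2.119 m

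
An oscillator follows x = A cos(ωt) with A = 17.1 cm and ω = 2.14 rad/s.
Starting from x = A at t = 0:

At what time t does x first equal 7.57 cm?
cos(ωt) = x/A = 7.57/17.1 = 0.4427
ωt = arccos(0.4427) = 1.112 rad
t = 1.112/2.14 = 0.5197 s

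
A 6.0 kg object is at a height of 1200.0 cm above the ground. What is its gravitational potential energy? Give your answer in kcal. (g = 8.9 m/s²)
PE = mgh = 6 kg × 8.9 m/s² × 12 m = 640.8 J = 0.1532 kcal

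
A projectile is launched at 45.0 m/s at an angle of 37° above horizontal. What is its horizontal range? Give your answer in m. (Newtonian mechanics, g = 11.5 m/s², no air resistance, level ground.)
R = v₀² sin(2θ) / g = 169.3 m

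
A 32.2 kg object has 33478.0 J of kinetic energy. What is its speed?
KE = ½mv² → v = √(2KE/m) = √(2×33478.0/32.2) = 45.6 m/s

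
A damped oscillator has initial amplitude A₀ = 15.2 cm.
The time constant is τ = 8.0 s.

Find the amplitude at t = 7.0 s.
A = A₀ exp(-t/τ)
A = A₀ exp(−t/τ) = 15.2×exp(−7.0/8.0) = 6.336 cm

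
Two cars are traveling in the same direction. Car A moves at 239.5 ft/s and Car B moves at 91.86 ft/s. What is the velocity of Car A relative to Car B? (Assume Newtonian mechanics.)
v_rel = v_A - v_B = 239.5 - 91.86 = 147.6 ft/s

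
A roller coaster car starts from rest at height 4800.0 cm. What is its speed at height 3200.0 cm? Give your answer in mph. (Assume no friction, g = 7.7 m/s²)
mgh₁ = ½mv₂² + mgh₂ → v₂ = √(2g(h₁−h₂)) = √(2×7.7×(48−32)) = 15.7 m/s = 35.11 mph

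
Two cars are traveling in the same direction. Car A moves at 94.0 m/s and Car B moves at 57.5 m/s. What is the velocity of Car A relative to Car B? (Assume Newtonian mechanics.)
v_rel = v_A - v_B = 94.0 - 57.5 = 36.5 m/s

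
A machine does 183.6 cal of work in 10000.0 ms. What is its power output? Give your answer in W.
P = W/t = 768.2 J / 10 s = 76.82 W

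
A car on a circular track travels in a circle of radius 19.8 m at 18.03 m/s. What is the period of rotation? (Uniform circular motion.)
T = 2πr/v = 2π×19.8/18.03 = 6.9 s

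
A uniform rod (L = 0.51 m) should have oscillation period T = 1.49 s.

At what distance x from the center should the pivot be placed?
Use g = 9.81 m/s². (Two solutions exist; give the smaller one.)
T = 2π√((L²/12 + x²)/(gx)). Let c = T²g/(4π²) = 0.5517.
x² − cx + L²/12 = 0 → x = (c − √(c² − L²/3))/2 = 0.04258 m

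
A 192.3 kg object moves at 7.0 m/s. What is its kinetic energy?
KE = ½mv² = ½×192.3×7.0² = 4711.35 J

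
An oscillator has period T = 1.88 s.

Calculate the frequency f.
f = 1/T = 1/1.88 = 0.5319 Hz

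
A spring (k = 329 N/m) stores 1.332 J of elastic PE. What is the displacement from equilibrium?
PE = ½kx² → x = √(2PE/k) = √(2×1.332/329) = 0.08998 m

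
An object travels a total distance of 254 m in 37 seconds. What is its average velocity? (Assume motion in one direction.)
v_avg = Δd / Δt = 254 / 37 = 6.86 m/s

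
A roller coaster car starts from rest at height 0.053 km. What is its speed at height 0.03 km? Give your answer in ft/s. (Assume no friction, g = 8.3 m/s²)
mgh₁ = ½mv₂² + mgh₂ → v₂ = √(2g(h₁−h₂)) = √(2×8.3×(53−30)) = 19.54 m/s = 64.11 ft/s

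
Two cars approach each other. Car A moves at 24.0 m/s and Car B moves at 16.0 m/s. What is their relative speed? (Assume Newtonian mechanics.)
v_rel = v_A + v_B = 24.0 + 16.0 = 40.0 m/s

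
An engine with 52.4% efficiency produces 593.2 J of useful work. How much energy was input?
W_in = W_out/η = 593.2/0.524 = 1132.1 J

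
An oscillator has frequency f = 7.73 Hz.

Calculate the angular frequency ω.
ω = 2πf = 2π×7.73 = 48.57 rad/s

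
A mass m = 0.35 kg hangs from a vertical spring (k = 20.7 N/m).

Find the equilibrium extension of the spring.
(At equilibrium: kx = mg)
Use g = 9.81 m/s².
x_eq = mg/k = 0.35×9.81/20.7 = 0.1659 m = 16.59 cm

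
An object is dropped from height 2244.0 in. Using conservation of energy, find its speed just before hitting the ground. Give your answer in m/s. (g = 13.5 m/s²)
mgh = ½mv² → v = √(2gh) = √(2×13.5×57) = 39.23 m/s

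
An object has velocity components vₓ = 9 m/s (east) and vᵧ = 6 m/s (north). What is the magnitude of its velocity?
|v| = √(vₓ² + vᵧ²) = √(9² + 6²) = √(117) = 10.82 m/s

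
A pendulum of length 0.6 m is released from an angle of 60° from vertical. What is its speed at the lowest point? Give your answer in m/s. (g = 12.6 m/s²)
h = L(1 − cosθ) = 0.6×(1 − cos60°) = 0.3 m
v = √(2gh) = √(2×12.6×0.3) = 2.75 m/s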